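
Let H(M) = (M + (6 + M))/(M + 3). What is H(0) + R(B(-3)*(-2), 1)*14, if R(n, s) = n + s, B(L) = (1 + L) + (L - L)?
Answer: 72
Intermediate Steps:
B(L) = 1 + L (B(L) = (1 + L) + 0 = 1 + L)
H(M) = (6 + 2*M)/(3 + M)
H(0) + R(B(-3)*(-2), 1)*14 = 2 + ((1 - 3)*(-2) + 1)*14 = 2 + (-2*(-2) + 1)*14 = 2 + (4 + 1)*14 = 2 + 5*14 = 2 + 70 = 72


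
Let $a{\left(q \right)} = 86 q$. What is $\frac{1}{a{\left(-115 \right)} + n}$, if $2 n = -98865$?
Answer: $- \frac{2}{118645} \approx -1.6857 \cdot 10^{-5}$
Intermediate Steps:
$n = - \frac{98865}{2}$ ($n = \frac{1}{2} \left(-98865\right) = - \frac{98865}{2} \approx -49433.0$)
$\frac{1}{a{\left(-115 \right)} + n} = \frac{1}{86 \left(-115\right) - \frac{98865}{2}} = \frac{1}{-9890 - \frac{98865}{2}} = \frac{1}{- \frac{118645}{2}} = - \frac{2}{118645}$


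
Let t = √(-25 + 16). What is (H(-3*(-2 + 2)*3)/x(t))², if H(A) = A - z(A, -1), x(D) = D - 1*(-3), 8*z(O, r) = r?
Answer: -I/1152 ≈ -0.00086806*I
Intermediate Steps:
t = 3*I (t = √(-9) = 3*I ≈ 3.0*I)
z(O, r) = r/8
x(D) = 3 + D (x(D) = D + 3 = 3 + D)
H(A) = ⅛ + A (H(A) = A - (-1)/8 = A - 1*(-⅛) = A + ⅛ = ⅛ + A)
(H(-3*(-2 + 2)*3)/x(t))² = ((⅛ - 3*(-2 + 2)*3)/(3 + 3*I))² = ((⅛ - 3*0*3)*((3 - 3*I)/18))² = ((⅛ + 0*3)*((3 - 3*I)/18))² = ((⅛ + 0)*((3 - 3*I)/18))² = (((3 - 3*I)/18)/8)² = ((3 - 3*I)/144)² = (3 - 3*I)²/20736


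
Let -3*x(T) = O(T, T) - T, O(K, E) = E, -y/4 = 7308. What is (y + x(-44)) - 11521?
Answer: -40753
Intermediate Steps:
y = -29232 (y = -4*7308 = -29232)
x(T) = 0 (x(T) = -(T - T)/3 = -1/3*0 = 0)
(y + x(-44)) - 11521 = (-29232 + 0) - 11521 = -29232 - 11521 = -40753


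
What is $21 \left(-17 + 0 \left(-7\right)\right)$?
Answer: $-357$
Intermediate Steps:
$21 \left(-17 + 0 \left(-7\right)\right) = 21 \left(-17 + 0\right) = 21 \left(-17\right) = -357$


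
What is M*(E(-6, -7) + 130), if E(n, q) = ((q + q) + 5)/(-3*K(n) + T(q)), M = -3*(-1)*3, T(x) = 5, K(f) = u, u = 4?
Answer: 8271/7 ≈ 1181.6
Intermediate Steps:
K(f) = 4
M = 9 (M = 3*3 = 9)
E(n, q) = -5/7 - 2*q/7 (E(n, q) = ((q + q) + 5)/(-3*4 + 5) = (2*q + 5)/(-12 + 5) = (5 + 2*q)/(-7) = (5 + 2*q)*(-1/7) = -5/7 - 2*q/7)
M*(E(-6, -7) + 130) = 9*((-5/7 - 2/7*(-7)) + 130) = 9*((-5/7 + 2) + 130) = 9*(9/7 + 130) = 9*(919/7) = 8271/7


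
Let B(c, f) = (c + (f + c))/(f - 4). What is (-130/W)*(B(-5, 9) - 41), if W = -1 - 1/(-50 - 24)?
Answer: -396344/73 ≈ -5429.4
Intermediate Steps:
W = -73/74 (W = -1 - 1/(-74) = -1 - 1*(-1/74) = -1 + 1/74 = -73/74 ≈ -0.98649)
B(c, f) = (f + 2*c)/(-4 + f) (B(c, f) = (c + (c + f))/(-4 + f) = (f + 2*c)/(-4 + f))
(-130/W)*(B(-5, 9) - 41) = (-130/(-73/74))*((9 + 2*(-5))/(-4 + 9) - 41) = (-130*(-74/73))*((9 - 10)/5 - 41) = 9620*((⅕)*(-1) - 41)/73 = 9620*(-⅕ - 41)/73 = (9620/73)*(-206/5) = -396344/73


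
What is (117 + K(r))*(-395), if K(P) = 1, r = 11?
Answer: -46610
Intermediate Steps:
(117 + K(r))*(-395) = (117 + 1)*(-395) = 118*(-395) = -46610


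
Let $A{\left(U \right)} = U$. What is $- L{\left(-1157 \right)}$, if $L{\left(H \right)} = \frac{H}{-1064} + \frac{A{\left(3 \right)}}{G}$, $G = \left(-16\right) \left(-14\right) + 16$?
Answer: $- \frac{11703}{10640} \approx -1.0999$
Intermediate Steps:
$G = 240$ ($G = 224 + 16 = 240$)
$L{\left(H \right)} = \frac{1}{80} - \frac{H}{1064}$ ($L{\left(H \right)} = \frac{H}{-1064} + \frac{3}{240} = H \left(- \frac{1}{1064}\right) + 3 \cdot \frac{1}{240} = - \frac{H}{1064} + \frac{1}{80} = \frac{1}{80} - \frac{H}{1064}$)
$- L{\left(-1157 \right)} = - (\frac{1}{80} - - \frac{1157}{1064}) = - (\frac{1}{80} + \frac{1157}{1064}) = \left(-1\right) \frac{11703}{10640} = - \frac{11703}{10640}$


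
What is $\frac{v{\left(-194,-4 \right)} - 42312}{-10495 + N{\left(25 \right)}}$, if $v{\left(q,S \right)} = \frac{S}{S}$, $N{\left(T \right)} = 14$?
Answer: $\frac{42311}{10481} \approx 4.0369$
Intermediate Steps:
$v{\left(q,S \right)} = 1$
$\frac{v{\left(-194,-4 \right)} - 42312}{-10495 + N{\left(25 \right)}} = \frac{1 - 42312}{-10495 + 14} = - \frac{42311}{-10481} = \left(-42311\right) \left(- \frac{1}{10481}\right) = \frac{42311}{10481}$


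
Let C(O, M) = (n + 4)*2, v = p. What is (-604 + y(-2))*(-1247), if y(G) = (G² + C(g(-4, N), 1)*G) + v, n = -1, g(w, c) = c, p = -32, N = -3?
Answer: 803068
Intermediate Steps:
v = -32
C(O, M) = 6 (C(O, M) = (-1 + 4)*2 = 3*2 = 6)
y(G) = -32 + G² + 6*G (y(G) = (G² + 6*G) - 32 = -32 + G² + 6*G)
(-604 + y(-2))*(-1247) = (-604 + (-32 + (-2)² + 6*(-2)))*(-1247) = (-604 + (-32 + 4 - 12))*(-1247) = (-604 - 40)*(-1247) = -644*(-1247) = 803068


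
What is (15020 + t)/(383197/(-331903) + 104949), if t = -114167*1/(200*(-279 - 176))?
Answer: 34899196217677/243827533250000 ≈ 0.14313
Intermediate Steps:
t = 114167/91000 (t = -114167/(200*(-455)) = -114167/(-91000) = -114167*(-1/91000) = 114167/91000 ≈ 1.2546)
(15020 + t)/(383197/(-331903) + 104949) = (15020 + 114167/91000)/(383197/(-331903) + 104949) = 1366934167/(91000*(383197*(-1/331903) + 104949)) = 1366934167/(91000*(-383197/331903 + 104949)) = 1366934167/(91000*(34832504750/331903)) = (1366934167/91000)*(331903/34832504750) = 34899196217677/243827533250000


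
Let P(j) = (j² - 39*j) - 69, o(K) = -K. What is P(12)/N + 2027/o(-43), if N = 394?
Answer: 781739/16942 ≈ 46.142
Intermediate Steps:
P(j) = -69 + j² - 39*j
P(12)/N + 2027/o(-43) = (-69 + 12² - 39*12)/394 + 2027/((-1*(-43))) = (-69 + 144 - 468)*(1/394) + 2027/43 = -393*1/394 + 2027*(1/43) = -393/394 + 2027/43 = 781739/16942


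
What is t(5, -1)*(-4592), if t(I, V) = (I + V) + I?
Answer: -41328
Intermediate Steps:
t(I, V) = V + 2*I
t(5, -1)*(-4592) = (-1 + 2*5)*(-4592) = (-1 + 10)*(-4592) = 9*(-4592) = -41328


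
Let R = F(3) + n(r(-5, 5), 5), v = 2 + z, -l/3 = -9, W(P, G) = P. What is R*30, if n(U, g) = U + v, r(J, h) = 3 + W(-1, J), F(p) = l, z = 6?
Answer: 1110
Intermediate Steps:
l = 27 (l = -3*(-9) = 27)
F(p) = 27
r(J, h) = 2 (r(J, h) = 3 - 1 = 2)
v = 8 (v = 2 + 6 = 8)
n(U, g) = 8 + U (n(U, g) = U + 8 = 8 + U)
R = 37 (R = 27 + (8 + 2) = 27 + 10 = 37)
R*30 = 37*30 = 1110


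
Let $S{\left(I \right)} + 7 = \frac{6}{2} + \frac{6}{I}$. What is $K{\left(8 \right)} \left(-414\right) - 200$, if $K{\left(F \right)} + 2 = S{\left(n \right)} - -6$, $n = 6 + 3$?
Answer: $-476$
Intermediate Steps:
$n = 9$
$S{\left(I \right)} = -4 + \frac{6}{I}$ ($S{\left(I \right)} = -7 + \left(\frac{6}{2} + \frac{6}{I}\right) = -7 + \left(6 \cdot \frac{1}{2} + \frac{6}{I}\right) = -7 + \left(3 + \frac{6}{I}\right) = -4 + \frac{6}{I}$)
$K{\left(F \right)} = \frac{2}{3}$ ($K{\left(F \right)} = -2 - \left(-2 - \frac{2}{3}\right) = -2 + \left(\left(-4 + 6 \cdot \frac{1}{9}\right) + 6\right) = -2 + \left(\left(-4 + \frac{2}{3}\right) + 6\right) = -2 + \left(- \frac{10}{3} + 6\right) = -2 + \frac{8}{3} = \frac{2}{3}$)
$K{\left(8 \right)} \left(-414\right) - 200 = \frac{2}{3} \left(-414\right) - 200 = -276 - 200 = -476$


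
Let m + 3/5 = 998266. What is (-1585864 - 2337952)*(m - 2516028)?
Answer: 29777105870408/5 ≈ 5.9554e+12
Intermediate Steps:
m = 4991327/5 (m = -⅗ + 998266 = 4991327/5 ≈ 9.9827e+5)
(-1585864 - 2337952)*(m - 2516028) = (-1585864 - 2337952)*(4991327/5 - 2516028) = -3923816*(-7588813/5) = 29777105870408/5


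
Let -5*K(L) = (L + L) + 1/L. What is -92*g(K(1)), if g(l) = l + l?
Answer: 552/5 ≈ 110.40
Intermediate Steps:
K(L) = -2*L/5 - 1/(5*L) (K(L) = -((L + L) + 1/L)/5 = -(2*L + 1/L)/5 = -(1/L + 2*L)/5 = -2*L/5 - 1/(5*L))
g(l) = 2*l
-92*g(K(1)) = -184*(1/5)*(-1 - 2*1**2)/1 = -184*(1/5)*1*(-1 - 2*1) = -184*(1/5)*1*(-1 - 2) = -184*(1/5)*1*(-3) = -184*(-3)/5 = -92*(-6/5) = 552/5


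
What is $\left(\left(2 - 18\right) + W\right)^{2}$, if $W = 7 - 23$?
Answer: $1024$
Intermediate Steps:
$W = -16$ ($W = 7 - 23 = -16$)
$\left(\left(2 - 18\right) + W\right)^{2} = \left(\left(2 - 18\right) - 16\right)^{2} = \left(-16 - 16\right)^{2} = \left(-32\right)^{2} = 1024$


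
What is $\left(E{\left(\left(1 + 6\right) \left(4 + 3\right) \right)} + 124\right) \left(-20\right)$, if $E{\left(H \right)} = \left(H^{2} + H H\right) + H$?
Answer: $-99500$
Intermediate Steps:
$E{\left(H \right)} = H + 2 H^{2}$ ($E{\left(H \right)} = \left(H^{2} + H^{2}\right) + H = 2 H^{2} + H = H + 2 H^{2}$)
$\left(E{\left(\left(1 + 6\right) \left(4 + 3\right) \right)} + 124\right) \left(-20\right) = \left(\left(1 + 6\right) \left(4 + 3\right) \left(1 + 2 \left(1 + 6\right) \left(4 + 3\right)\right) + 124\right) \left(-20\right) = \left(7 \cdot 7 \left(1 + 2 \cdot 7 \cdot 7\right) + 124\right) \left(-20\right) = \left(49 \left(1 + 2 \cdot 49\right) + 124\right) \left(-20\right) = \left(49 \left(1 + 98\right) + 124\right) \left(-20\right) = \left(49 \cdot 99 + 124\right) \left(-20\right) = \left(4851 + 124\right) \left(-20\right) = 4975 \left(-20\right) = -99500$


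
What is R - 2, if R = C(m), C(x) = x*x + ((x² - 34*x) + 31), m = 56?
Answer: 4397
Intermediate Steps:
C(x) = 31 - 34*x + 2*x² (C(x) = x² + (31 + x² - 34*x) = 31 - 34*x + 2*x²)
R = 4399 (R = 31 - 34*56 + 2*56² = 31 - 1904 + 2*3136 = 31 - 1904 + 6272 = 4399)
R - 2 = 4399 - 2 = 4397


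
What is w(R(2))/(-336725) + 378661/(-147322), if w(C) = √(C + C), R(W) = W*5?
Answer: -378661/147322 - 2*√5/336725 ≈ -2.5703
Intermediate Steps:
R(W) = 5*W
w(C) = √2*√C (w(C) = √(2*C) = √2*√C)
w(R(2))/(-336725) + 378661/(-147322) = (√2*√(5*2))/(-336725) + 378661/(-147322) = (√2*√10)*(-1/336725) + 378661*(-1/147322) = (2*√5)*(-1/336725) - 378661/147322 = -2*√5/336725 - 378661/147322 = -378661/147322 - 2*√5/336725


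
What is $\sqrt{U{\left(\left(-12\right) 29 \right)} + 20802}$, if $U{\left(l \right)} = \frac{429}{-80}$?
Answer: $\frac{3 \sqrt{924295}}{20} \approx 144.21$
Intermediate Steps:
$U{\left(l \right)} = - \frac{429}{80}$ ($U{\left(l \right)} = 429 \left(- \frac{1}{80}\right) = - \frac{429}{80}$)
$\sqrt{U{\left(\left(-12\right) 29 \right)} + 20802} = \sqrt{- \frac{429}{80} + 20802} = \sqrt{\frac{1663731}{80}} = \frac{3 \sqrt{924295}}{20}$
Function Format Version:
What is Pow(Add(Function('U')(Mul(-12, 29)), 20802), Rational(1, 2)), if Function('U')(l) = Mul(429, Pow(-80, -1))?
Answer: Mul(Rational(3, 20), Pow(924295, Rational(1, 2))) ≈ 144.21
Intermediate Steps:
Function('U')(l) = Rational(-429, 80) (Function('U')(l) = Mul(429, Rational(-1, 80)) = Rational(-429, 80))
Pow(Add(Function('U')(Mul(-12, 29)), 20802), Rational(1, 2)) = Pow(Add(Rational(-429, 80), 20802), Rational(1, 2)) = Pow(Rational(1663731, 80), Rational(1, 2)) = Mul(Rational(3, 20), Pow(924295, Rational(1, 2)))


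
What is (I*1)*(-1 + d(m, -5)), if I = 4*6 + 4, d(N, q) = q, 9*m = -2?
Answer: -168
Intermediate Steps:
m = -2/9 (m = (⅑)*(-2) = -2/9 ≈ -0.22222)
I = 28 (I = 24 + 4 = 28)
(I*1)*(-1 + d(m, -5)) = (28*1)*(-1 - 5) = 28*(-6) = -168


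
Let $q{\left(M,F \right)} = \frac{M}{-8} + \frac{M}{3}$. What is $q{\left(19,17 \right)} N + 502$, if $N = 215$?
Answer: $\frac{32473}{24} \approx 1353.0$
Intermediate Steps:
$q{\left(M,F \right)} = \frac{5 M}{24}$ ($q{\left(M,F \right)} = M \left(- \frac{1}{8}\right) + M \frac{1}{3} = - \frac{M}{8} + \frac{M}{3} = \frac{5 M}{24}$)
$q{\left(19,17 \right)} N + 502 = \frac{5}{24} \cdot 19 \cdot 215 + 502 = \frac{95}{24} \cdot 215 + 502 = \frac{20425}{24} + 502 = \frac{32473}{24}$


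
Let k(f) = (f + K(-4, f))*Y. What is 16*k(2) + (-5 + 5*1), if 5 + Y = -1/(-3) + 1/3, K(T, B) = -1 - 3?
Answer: 416/3 ≈ 138.67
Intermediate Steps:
K(T, B) = -4
Y = -13/3 (Y = -5 + (-1/(-3) + 1/3) = -5 + (-1*(-⅓) + 1*(⅓)) = -5 + (⅓ + ⅓) = -5 + ⅔ = -13/3 ≈ -4.3333)
k(f) = 52/3 - 13*f/3 (k(f) = (f - 4)*(-13/3) = (-4 + f)*(-13/3) = 52/3 - 13*f/3)
16*k(2) + (-5 + 5*1) = 16*(52/3 - 13/3*2) + (-5 + 5*1) = 16*(52/3 - 26/3) + (-5 + 5) = 16*(26/3) + 0 = 416/3 + 0 = 416/3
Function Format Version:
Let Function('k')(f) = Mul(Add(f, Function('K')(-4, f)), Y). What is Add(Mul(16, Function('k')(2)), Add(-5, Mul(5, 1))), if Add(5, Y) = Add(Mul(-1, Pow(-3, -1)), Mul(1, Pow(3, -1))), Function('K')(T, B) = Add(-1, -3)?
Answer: Rational(416, 3) ≈ 138.67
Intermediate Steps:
Function('K')(T, B) = -4
Y = Rational(-13, 3) (Y = Add(-5, Add(Mul(-1, Pow(-3, -1)), Mul(1, Pow(3, -1)))) = Add(-5, Add(Mul(-1, Rational(-1, 3)), Mul(1, Rational(1, 3)))) = Add(-5, Add(Rational(1, 3), Rational(1, 3))) = Add(-5, Rational(2, 3)) = Rational(-13, 3) ≈ -4.3333)
Function('k')(f) = Add(Rational(52, 3), Mul(Rational(-13, 3), f)) (Function('k')(f) = Mul(Add(f, -4), Rational(-13, 3)) = Mul(Add(-4, f), Rational(-13, 3)) = Add(Rational(52, 3), Mul(Rational(-13, 3), f)))
Add(Mul(16, Function('k')(2)), Add(-5, Mul(5, 1))) = Add(Mul(16, Add(Rational(52, 3), Mul(Rational(-13, 3), 2))), Add(-5, Mul(5, 1))) = Add(Mul(16, Add(Rational(52, 3), Rational(-26, 3))), Add(-5, 5)) = Add(Mul(16, Rational(26, 3)), 0) = Add(Rational(416, 3), 0) = Rational(416, 3)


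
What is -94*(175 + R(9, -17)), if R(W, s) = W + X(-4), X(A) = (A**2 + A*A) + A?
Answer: -19928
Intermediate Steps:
X(A) = A + 2*A**2 (X(A) = (A**2 + A**2) + A = 2*A**2 + A = A + 2*A**2)
R(W, s) = 28 + W (R(W, s) = W - 4*(1 + 2*(-4)) = W - 4*(1 - 8) = W - 4*(-7) = W + 28 = 28 + W)
-94*(175 + R(9, -17)) = -94*(175 + (28 + 9)) = -94*(175 + 37) = -94*212 = -19928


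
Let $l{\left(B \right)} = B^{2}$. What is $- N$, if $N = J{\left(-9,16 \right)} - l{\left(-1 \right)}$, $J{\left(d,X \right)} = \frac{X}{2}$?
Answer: $-7$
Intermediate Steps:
$J{\left(d,X \right)} = \frac{X}{2}$ ($J{\left(d,X \right)} = X \frac{1}{2} = \frac{X}{2}$)
$N = 7$ ($N = \frac{1}{2} \cdot 16 - \left(-1\right)^{2} = 8 - 1 = 7$)
$- N = \left(-1\right) 7 = -7$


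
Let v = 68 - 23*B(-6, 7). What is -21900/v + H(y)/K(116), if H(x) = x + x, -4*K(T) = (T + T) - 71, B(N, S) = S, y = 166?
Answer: 1134132/4991 ≈ 227.24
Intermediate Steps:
K(T) = 71/4 - T/2 (K(T) = -((T + T) - 71)/4 = -(2*T - 71)/4 = -(-71 + 2*T)/4 = 71/4 - T/2)
H(x) = 2*x
v = -93 (v = 68 - 23*7 = 68 - 161 = -93)
-21900/v + H(y)/K(116) = -21900/(-93) + (2*166)/(71/4 - ½*116) = -21900*(-1/93) + 332/(71/4 - 58) = 7300/31 + 332/(-161/4) = 7300/31 + 332*(-4/161) = 7300/31 - 1328/161 = 1134132/4991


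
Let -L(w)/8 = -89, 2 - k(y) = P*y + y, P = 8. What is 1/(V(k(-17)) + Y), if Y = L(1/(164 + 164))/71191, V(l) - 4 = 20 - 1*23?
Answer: 71191/71903 ≈ 0.99010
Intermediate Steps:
k(y) = 2 - 9*y (k(y) = 2 - (8*y + y) = 2 - 9*y)
L(w) = 712 (L(w) = -8*(-89) = 712)
V(l) = 1 (V(l) = 4 + (20 - 1*23) = 4 + (20 - 23) = 4 - 3 = 1)
Y = 712/71191 ≈ 0.010001
1/(V(k(-17)) + Y) = 1/(1 + 712/71191) = 1/(71903/71191) = 71191/71903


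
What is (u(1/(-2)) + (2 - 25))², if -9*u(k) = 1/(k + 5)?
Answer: 3478225/6561 ≈ 530.14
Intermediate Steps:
u(k) = -1/(9*(5 + k)) (u(k) = -1/(9*(k + 5)) = -1/(9*(5 + k)))
(u(1/(-2)) + (2 - 25))² = (-1/(45 + 9/(-2)) + (2 - 25))² = (-1/(45 + 9*(-½)) - 23)² = (-1/(45 - 9/2) - 23)² = (-1/81/2 - 23)² = (-1*2/81 - 23)² = (-2/81 - 23)² = (-1865/81)² = 3478225/6561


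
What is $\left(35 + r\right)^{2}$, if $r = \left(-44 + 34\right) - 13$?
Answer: $144$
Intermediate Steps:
$r = -23$ ($r = -10 - 13 = -23$)
$\left(35 + r\right)^{2} = \left(35 - 23\right)^{2} = 12^{2} = 144$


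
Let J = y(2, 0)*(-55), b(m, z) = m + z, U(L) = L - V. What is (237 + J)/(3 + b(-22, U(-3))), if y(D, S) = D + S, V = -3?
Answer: -127/19 ≈ -6.6842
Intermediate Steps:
U(L) = 3 + L (U(L) = L - 1*(-3) = L + 3 = 3 + L)
J = -110 (J = (2 + 0)*(-55) = 2*(-55) = -110)
(237 + J)/(3 + b(-22, U(-3))) = (237 - 110)/(3 + (-22 + (3 - 3))) = 127/(3 + (-22 + 0)) = 127/(3 - 22) = 127/(-19) = 127*(-1/19) = -127/19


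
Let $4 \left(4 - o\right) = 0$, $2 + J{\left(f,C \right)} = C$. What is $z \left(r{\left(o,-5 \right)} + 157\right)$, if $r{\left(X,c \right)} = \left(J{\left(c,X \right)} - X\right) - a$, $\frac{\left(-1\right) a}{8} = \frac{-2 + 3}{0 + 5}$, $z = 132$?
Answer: $\frac{103356}{5} \approx 20671.0$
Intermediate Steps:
$J{\left(f,C \right)} = -2 + C$
$o = 4$ ($o = 4 - 0 = 4 + 0 = 4$)
$a = - \frac{8}{5}$ ($a = - 8 \frac{-2 + 3}{0 + 5} = - 8 \cdot 1 \cdot \frac{1}{5} = \left(-8\right) \frac{1}{5} = - \frac{8}{5} \approx -1.6$)
$r{\left(X,c \right)} = - \frac{2}{5}$ ($r{\left(X,c \right)} = \left(\left(-2 + X\right) - X\right) - - \frac{8}{5} = -2 + \frac{8}{5} = - \frac{2}{5}$)
$z \left(r{\left(o,-5 \right)} + 157\right) = 132 \left(- \frac{2}{5} + 157\right) = 132 \cdot \frac{783}{5} = \frac{103356}{5}$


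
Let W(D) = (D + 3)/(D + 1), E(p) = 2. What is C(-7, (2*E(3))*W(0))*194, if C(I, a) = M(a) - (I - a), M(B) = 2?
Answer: 4074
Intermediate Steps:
W(D) = (3 + D)/(1 + D)
C(I, a) = 2 + a - I (C(I, a) = 2 - (I - a) = 2 + (a - I) = 2 + a - I)
C(-7, (2*E(3))*W(0))*194 = (2 + (2*2)*((3 + 0)/(1 + 0)) - 1*(-7))*194 = (2 + 4*(3/1) + 7)*194 = (2 + 4*(1*3) + 7)*194 = (2 + 4*3 + 7)*194 = (2 + 12 + 7)*194 = 21*194 = 4074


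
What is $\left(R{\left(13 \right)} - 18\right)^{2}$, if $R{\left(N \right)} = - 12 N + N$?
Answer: $25921$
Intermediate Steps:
$R{\left(N \right)} = - 11 N$
$\left(R{\left(13 \right)} - 18\right)^{2} = \left(\left(-11\right) 13 - 18\right)^{2} = \left(-143 - 18\right)^{2} = \left(-161\right)^{2} = 25921$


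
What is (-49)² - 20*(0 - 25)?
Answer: 2901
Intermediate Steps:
(-49)² - 20*(0 - 25) = 2401 - 20*(-25) = 2401 + 500 = 2901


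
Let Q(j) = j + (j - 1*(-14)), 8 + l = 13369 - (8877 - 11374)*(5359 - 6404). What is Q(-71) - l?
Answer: 2595876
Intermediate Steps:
l = -2596004 (l = -8 + (13369 - (8877 - 11374)*(5359 - 6404)) = -8 + (13369 - (-2497)*(-1045)) = -8 + (13369 - 1*2609365) = -8 + (13369 - 2609365) = -8 - 2595996 = -2596004)
Q(j) = 14 + 2*j (Q(j) = j + (j + 14) = j + (14 + j) = 14 + 2*j)
Q(-71) - l = (14 + 2*(-71)) - 1*(-2596004) = (14 - 142) + 2596004 = -128 + 2596004 = 2595876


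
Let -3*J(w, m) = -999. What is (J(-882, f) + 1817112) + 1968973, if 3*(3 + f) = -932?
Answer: 3786418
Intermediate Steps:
f = -941/3 (f = -3 + (⅓)*(-932) = -3 - 932/3 = -941/3 ≈ -313.67)
J(w, m) = 333 (J(w, m) = -⅓*(-999) = 333)
(J(-882, f) + 1817112) + 1968973 = (333 + 1817112) + 1968973 = 1817445 + 1968973 = 3786418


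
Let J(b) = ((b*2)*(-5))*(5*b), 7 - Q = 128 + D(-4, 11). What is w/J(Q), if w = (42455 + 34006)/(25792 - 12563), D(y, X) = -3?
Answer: -76461/9210029800 ≈ -8.3019e-6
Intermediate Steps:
w = 76461/13229 ≈ 5.7798
Q = -118 (Q = 7 - (128 - 3) = 7 - 1*125 = 7 - 125 = -118)
J(b) = -50*b**2 (J(b) = ((2*b)*(-5))*(5*b) = (-10*b)*(5*b) = -50*b**2)
w/J(Q) = 76461/(13229*((-50*(-118)**2))) = 76461/(13229*((-50*13924))) = (76461/13229)/(-696200) = (76461/13229)*(-1/696200) = -76461/9210029800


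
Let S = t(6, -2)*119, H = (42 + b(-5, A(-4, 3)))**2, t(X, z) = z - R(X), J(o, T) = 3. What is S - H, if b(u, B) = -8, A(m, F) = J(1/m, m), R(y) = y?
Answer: -2108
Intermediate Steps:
A(m, F) = 3
t(X, z) = z - X
H = 1156 (H = (42 - 8)**2 = 34**2 = 1156)
S = -952 (S = (-2 - 1*6)*119 = (-2 - 6)*119 = -8*119 = -952)
S - H = -952 - 1*1156 = -952 - 1156 = -2108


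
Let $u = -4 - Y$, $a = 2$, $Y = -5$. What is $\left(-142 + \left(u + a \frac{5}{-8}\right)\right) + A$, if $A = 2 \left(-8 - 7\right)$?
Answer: $- \frac{689}{4} \approx -172.25$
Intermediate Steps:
$A = -30$ ($A = 2 \left(-15\right) = -30$)
$u = 1$ ($u = -4 - -5 = -4 + 5 = 1$)
$\left(-142 + \left(u + a \frac{5}{-8}\right)\right) + A = \left(-142 + \left(1 + 2 \frac{5}{-8}\right)\right) - 30 = \left(-142 + \left(1 + 2 \cdot 5 \left(- \frac{1}{8}\right)\right)\right) - 30 = \left(-142 + \left(1 + 2 \left(- \frac{5}{8}\right)\right)\right) - 30 = \left(-142 + \left(1 - \frac{5}{4}\right)\right) - 30 = \left(-142 - \frac{1}{4}\right) - 30 = - \frac{569}{4} - 30 = - \frac{689}{4}$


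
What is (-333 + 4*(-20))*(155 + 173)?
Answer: -135464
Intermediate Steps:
(-333 + 4*(-20))*(155 + 173) = (-333 - 80)*328 = -413*328 = -135464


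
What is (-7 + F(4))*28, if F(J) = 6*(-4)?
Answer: -868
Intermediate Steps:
F(J) = -24
(-7 + F(4))*28 = (-7 - 24)*28 = -31*28 = -868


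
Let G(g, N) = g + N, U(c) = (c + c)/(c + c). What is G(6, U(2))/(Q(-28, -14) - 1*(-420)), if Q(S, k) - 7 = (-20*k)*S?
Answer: -1/1059 ≈ -0.00094429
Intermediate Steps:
Q(S, k) = 7 - 20*S*k (Q(S, k) = 7 + (-20*k)*S = 7 - 20*S*k)
U(c) = 1 (U(c) = (2*c)/((2*c)) = (2*c)*(1/(2*c)) = 1)
G(g, N) = N + g
G(6, U(2))/(Q(-28, -14) - 1*(-420)) = (1 + 6)/((7 - 20*(-28)*(-14)) - 1*(-420)) = 7/((7 - 7840) + 420) = 7/(-7833 + 420) = 7/(-7413) = 7*(-1/7413) = -1/1059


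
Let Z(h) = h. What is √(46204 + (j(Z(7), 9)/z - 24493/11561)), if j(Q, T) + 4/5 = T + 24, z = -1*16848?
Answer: √33812879771439246335/27052740 ≈ 214.95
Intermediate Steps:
z = -16848
j(Q, T) = 116/5 + T (j(Q, T) = -⅘ + (T + 24) = -⅘ + (24 + T) = 116/5 + T)
√(46204 + (j(Z(7), 9)/z - 24493/11561)) = √(46204 + ((116/5 + 9)/(-16848) - 24493/11561)) = √(46204 + ((161/5)*(-1/16848) - 24493*1/11561)) = √(46204 + (-161/84240 - 24493/11561)) = √(46204 - 2065151641/973898640) = √(44995947610919/973898640) = √33812879771439246335/27052740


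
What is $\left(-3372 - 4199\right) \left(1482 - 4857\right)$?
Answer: $25552125$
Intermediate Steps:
$\left(-3372 - 4199\right) \left(1482 - 4857\right) = \left(-7571\right) \left(-3375\right) = 25552125$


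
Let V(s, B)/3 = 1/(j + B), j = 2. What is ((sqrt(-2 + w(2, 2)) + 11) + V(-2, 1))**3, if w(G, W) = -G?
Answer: 1584 + 856*I ≈ 1584.0 + 856.0*I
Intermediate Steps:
V(s, B) = 3/(2 + B)
((sqrt(-2 + w(2, 2)) + 11) + V(-2, 1))**3 = ((sqrt(-2 - 1*2) + 11) + 3/(2 + 1))**3 = ((sqrt(-2 - 2) + 11) + 3/3)**3 = ((sqrt(-4) + 11) + 3*(1/3))**3 = ((2*I + 11) + 1)**3 = ((11 + 2*I) + 1)**3 = (12 + 2*I)**3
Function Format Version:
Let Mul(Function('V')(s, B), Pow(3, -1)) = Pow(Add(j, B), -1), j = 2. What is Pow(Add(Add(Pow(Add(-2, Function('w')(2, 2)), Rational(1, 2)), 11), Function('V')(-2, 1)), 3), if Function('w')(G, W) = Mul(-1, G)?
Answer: Add(1584, Mul(856, I)) ≈ Add(1584.0, Mul(856.00, I))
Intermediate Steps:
Function('V')(s, B) = Mul(3, Pow(Add(2, B), -1))
Pow(Add(Add(Pow(Add(-2, Function('w')(2, 2)), Rational(1, 2)), 11), Function('V')(-2, 1)), 3) = Pow(Add(Add(Pow(Add(-2, Mul(-1, 2)), Rational(1, 2)), 11), Mul(3, Pow(Add(2, 1), -1))), 3) = Pow(Add(Add(Pow(Add(-2, -2), Rational(1, 2)), 11), Mul(3, Pow(3, -1))), 3) = Pow(Add(Add(Pow(-4, Rational(1, 2)), 11), Mul(3, Rational(1, 3))), 3) = Pow(Add(Add(Mul(2, I), 11), 1), 3) = Pow(Add(Add(11, Mul(2, I)), 1), 3) = Pow(Add(12, Mul(2, I)), 3)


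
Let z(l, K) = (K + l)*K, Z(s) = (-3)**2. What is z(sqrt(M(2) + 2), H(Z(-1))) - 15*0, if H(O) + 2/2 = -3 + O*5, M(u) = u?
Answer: 1763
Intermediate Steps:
Z(s) = 9
H(O) = -4 + 5*O (H(O) = -1 + (-3 + O*5) = -1 + (-3 + 5*O) = -4 + 5*O)
z(l, K) = K*(K + l)
z(sqrt(M(2) + 2), H(Z(-1))) - 15*0 = (-4 + 5*9)*((-4 + 5*9) + sqrt(2 + 2)) - 15*0 = (-4 + 45)*((-4 + 45) + sqrt(4)) - 1*0 = 41*(41 + 2) + 0 = 41*43 + 0 = 1763 + 0 = 1763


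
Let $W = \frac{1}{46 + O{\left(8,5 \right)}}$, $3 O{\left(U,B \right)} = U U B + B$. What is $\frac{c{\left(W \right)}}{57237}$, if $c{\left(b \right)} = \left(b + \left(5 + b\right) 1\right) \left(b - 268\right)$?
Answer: $- \frac{287992001}{12269838453} \approx -0.023472$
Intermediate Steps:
$O{\left(U,B \right)} = \frac{B}{3} + \frac{B U^{2}}{3}$ ($O{\left(U,B \right)} = \frac{U U B + B}{3} = \frac{U^{2} B + B}{3} = \frac{B U^{2} + B}{3} = \frac{B + B U^{2}}{3} = \frac{B}{3} + \frac{B U^{2}}{3}$)
$W = \frac{3}{463}$ ($W = \frac{1}{46 + \frac{1}{3} \cdot 5 \left(1 + 8^{2}\right)} = \frac{1}{46 + \frac{1}{3} \cdot 5 \left(1 + 64\right)} = \frac{1}{46 + \frac{1}{3} \cdot 5 \cdot 65} = \frac{1}{46 + \frac{325}{3}} = \frac{1}{\frac{463}{3}} = \frac{3}{463} \approx 0.0064795$)
$c{\left(b \right)} = \left(-268 + b\right) \left(5 + 2 b\right)$ ($c{\left(b \right)} = \left(b + \left(5 + b\right)\right) \left(-268 + b\right) = \left(5 + 2 b\right) \left(-268 + b\right) = \left(-268 + b\right) \left(5 + 2 b\right)$)
$\frac{c{\left(W \right)}}{57237} = \frac{-1340 - \frac{1593}{463} + 2 \left(\frac{3}{463}\right)^{2}}{57237} = \left(-1340 - \frac{1593}{463} + 2 \cdot \frac{9}{214369}\right) \frac{1}{57237} = \left(-1340 - \frac{1593}{463} + \frac{18}{214369}\right) \frac{1}{57237} = \left(- \frac{287992001}{214369}\right) \frac{1}{57237} = - \frac{287992001}{12269838453}$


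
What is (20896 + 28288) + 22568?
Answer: 71752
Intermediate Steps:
(20896 + 28288) + 22568 = 49184 + 22568 = 71752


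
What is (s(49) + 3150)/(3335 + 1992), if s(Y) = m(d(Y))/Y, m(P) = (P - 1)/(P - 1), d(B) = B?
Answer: 154351/261023 ≈ 0.59133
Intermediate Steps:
m(P) = 1 (m(P) = (-1 + P)/(-1 + P) = 1)
s(Y) = 1/Y
(s(49) + 3150)/(3335 + 1992) = (1/49 + 3150)/(3335 + 1992) = (1/49 + 3150)/5327 = (154351/49)*(1/5327) = 154351/261023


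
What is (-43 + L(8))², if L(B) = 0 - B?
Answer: 2601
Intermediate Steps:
L(B) = -B
(-43 + L(8))² = (-43 - 1*8)² = (-43 - 8)² = (-51)² = 2601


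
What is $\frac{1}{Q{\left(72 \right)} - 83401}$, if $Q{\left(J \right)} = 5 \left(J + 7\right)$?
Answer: $- \frac{1}{83006} \approx -1.2047 \cdot 10^{-5}$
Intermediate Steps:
$Q{\left(J \right)} = 35 + 5 J$ ($Q{\left(J \right)} = 5 \left(7 + J\right) = 35 + 5 J$)
$\frac{1}{Q{\left(72 \right)} - 83401} = \frac{1}{\left(35 + 5 \cdot 72\right) - 83401} = \frac{1}{\left(35 + 360\right) - 83401} = \frac{1}{395 - 83401} = \frac{1}{-83006} = - \frac{1}{83006}$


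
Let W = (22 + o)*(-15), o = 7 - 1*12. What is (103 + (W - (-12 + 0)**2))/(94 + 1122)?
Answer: -37/152 ≈ -0.24342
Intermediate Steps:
o = -5 (o = 7 - 12 = -5)
W = -255 (W = (22 - 5)*(-15) = 17*(-15) = -255)
(103 + (W - (-12 + 0)**2))/(94 + 1122) = (103 + (-255 - (-12 + 0)**2))/(94 + 1122) = (103 + (-255 - 1*(-12)**2))/1216 = (103 + (-255 - 1*144))*(1/1216) = (103 + (-255 - 144))*(1/1216) = (103 - 399)*(1/1216) = -296*1/1216 = -37/152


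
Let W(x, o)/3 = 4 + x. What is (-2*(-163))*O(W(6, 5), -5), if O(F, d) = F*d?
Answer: -48900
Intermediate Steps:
W(x, o) = 12 + 3*x (W(x, o) = 3*(4 + x) = 12 + 3*x)
(-2*(-163))*O(W(6, 5), -5) = (-2*(-163))*((12 + 3*6)*(-5)) = 326*((12 + 18)*(-5)) = 326*(30*(-5)) = 326*(-150) = -48900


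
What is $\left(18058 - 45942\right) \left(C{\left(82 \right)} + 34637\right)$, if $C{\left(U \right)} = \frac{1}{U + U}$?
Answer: $- \frac{39598549399}{41} \approx -9.6582 \cdot 10^{8}$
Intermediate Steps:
$C{\left(U \right)} = \frac{1}{2 U}$
$\left(18058 - 45942\right) \left(C{\left(82 \right)} + 34637\right) = \left(18058 - 45942\right) \left(\frac{1}{2 \cdot 82} + 34637\right) = - 27884 \left(\frac{1}{2} \cdot \frac{1}{82} + 34637\right) = - 27884 \left(\frac{1}{164} + 34637\right) = \left(-27884\right) \frac{5680469}{164} = - \frac{39598549399}{41}$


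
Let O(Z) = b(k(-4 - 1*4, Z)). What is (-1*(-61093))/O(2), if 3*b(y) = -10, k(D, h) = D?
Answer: -183279/10 ≈ -18328.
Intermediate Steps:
b(y) = -10/3 (b(y) = (⅓)*(-10) = -10/3)
O(Z) = -10/3
(-1*(-61093))/O(2) = (-1*(-61093))/(-10/3) = 61093*(-3/10) = -183279/10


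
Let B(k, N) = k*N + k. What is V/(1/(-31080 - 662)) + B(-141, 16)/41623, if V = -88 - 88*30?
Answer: 3604226139251/41623 ≈ 8.6592e+7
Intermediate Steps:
B(k, N) = k + N*k (B(k, N) = N*k + k = k + N*k)
V = -2728 (V = -88 - 2640 = -2728)
V/(1/(-31080 - 662)) + B(-141, 16)/41623 = -2728/(1/(-31080 - 662)) - 141*(1 + 16)/41623 = -2728/(1/(-31742)) - 141*17*(1/41623) = -2728/(-1/31742) - 2397*1/41623 = -2728*(-31742) - 2397/41623 = 86592176 - 2397/41623 = 3604226139251/41623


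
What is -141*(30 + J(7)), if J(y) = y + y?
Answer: -6204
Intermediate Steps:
J(y) = 2*y
-141*(30 + J(7)) = -141*(30 + 2*7) = -141*(30 + 14) = -141*44 = -6204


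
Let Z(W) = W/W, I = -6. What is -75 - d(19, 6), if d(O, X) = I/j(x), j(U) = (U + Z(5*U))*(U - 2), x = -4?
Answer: -224/3 ≈ -74.667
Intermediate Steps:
Z(W) = 1
j(U) = (1 + U)*(-2 + U) (j(U) = (U + 1)*(U - 2) = (1 + U)*(-2 + U))
d(O, X) = -1/3 (d(O, X) = -6/(-2 + (-4)**2 - 1*(-4)) = -6/(-2 + 16 + 4) = -6/18 = -6*1/18 = -1/3)
-75 - d(19, 6) = -75 - 1*(-1/3) = -75 + 1/3 = -224/3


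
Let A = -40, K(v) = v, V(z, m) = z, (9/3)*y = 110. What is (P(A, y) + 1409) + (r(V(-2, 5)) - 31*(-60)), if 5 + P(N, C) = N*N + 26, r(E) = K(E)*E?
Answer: 4894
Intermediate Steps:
y = 110/3 (y = (⅓)*110 = 110/3 ≈ 36.667)
r(E) = E² (r(E) = E*E = E²)
P(N, C) = 21 + N² (P(N, C) = -5 + (N*N + 26) = -5 + (N² + 26) = -5 + (26 + N²) = 21 + N²)
(P(A, y) + 1409) + (r(V(-2, 5)) - 31*(-60)) = ((21 + (-40)²) + 1409) + ((-2)² - 31*(-60)) = ((21 + 1600) + 1409) + (4 + 1860) = (1621 + 1409) + 1864 = 3030 + 1864 = 4894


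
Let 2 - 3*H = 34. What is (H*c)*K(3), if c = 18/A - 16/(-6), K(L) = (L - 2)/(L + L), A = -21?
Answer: -608/189 ≈ -3.2169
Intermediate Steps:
K(L) = (-2 + L)/(2*L) (K(L) = (-2 + L)/((2*L)) = (-2 + L)*(1/(2*L)) = (-2 + L)/(2*L))
c = 38/21 (c = 18/(-21) - 16/(-6) = 18*(-1/21) - 16*(-⅙) = -6/7 + 8/3 = 38/21 ≈ 1.8095)
H = -32/3 (H = ⅔ - ⅓*34 = ⅔ - 34/3 = -32/3 ≈ -10.667)
(H*c)*K(3) = (-32/3*38/21)*((½)*(-2 + 3)/3) = -608/(63*3) = -1216/63*⅙ = -608/189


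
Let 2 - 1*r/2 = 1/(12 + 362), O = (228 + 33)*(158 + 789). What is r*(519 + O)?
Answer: 185021442/187 ≈ 9.8942e+5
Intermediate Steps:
O = 247167 (O = 261*947 = 247167)
r = 747/187 (r = 4 - 2/(12 + 362) = 4 - 2/374 = 4 - 2*1/374 = 4 - 1/187 = 747/187 ≈ 3.9947)
r*(519 + O) = 747*(519 + 247167)/187 = (747/187)*247686 = 185021442/187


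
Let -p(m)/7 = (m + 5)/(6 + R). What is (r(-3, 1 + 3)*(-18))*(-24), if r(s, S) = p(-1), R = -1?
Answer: -12096/5 ≈ -2419.2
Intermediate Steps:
p(m) = -7 - 7*m/5 (p(m) = -7*(m + 5)/(6 - 1) = -7*(5 + m)/5 = -7*(1 + m/5) = -7 - 7*m/5)
r(s, S) = -28/5 (r(s, S) = -7 - 7/5*(-1) = -7 + 7/5 = -28/5)
(r(-3, 1 + 3)*(-18))*(-24) = -28/5*(-18)*(-24) = (504/5)*(-24) = -12096/5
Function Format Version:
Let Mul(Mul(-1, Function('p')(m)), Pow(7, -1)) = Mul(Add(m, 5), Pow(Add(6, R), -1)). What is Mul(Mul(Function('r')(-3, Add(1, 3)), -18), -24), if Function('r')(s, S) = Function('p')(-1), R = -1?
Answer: Rational(-12096, 5) ≈ -2419.2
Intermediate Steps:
Function('p')(m) = Add(-7, Mul(Rational(-7, 5), m)) (Function('p')(m) = Mul(-7, Mul(Add(m, 5), Pow(Add(6, -1), -1))) = Mul(-7, Mul(Add(5, m), Pow(5, -1))) = Mul(-7, Mul(Add(5, m), Rational(1, 5))) = Mul(-7, Add(1, Mul(Rational(1, 5), m))) = Add(-7, Mul(Rational(-7, 5), m)))
Function('r')(s, S) = Rational(-28, 5) (Function('r')(s, S) = Add(-7, Mul(Rational(-7, 5), -1)) = Add(-7, Rational(7, 5)) = Rational(-28, 5))
Mul(Mul(Function('r')(-3, Add(1, 3)), -18), -24) = Mul(Mul(Rational(-28, 5), -18), -24) = Mul(Rational(504, 5), -24) = Rational(-12096, 5)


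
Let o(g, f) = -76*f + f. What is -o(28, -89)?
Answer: -6675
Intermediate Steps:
o(g, f) = -75*f
-o(28, -89) = -(-75)*(-89) = -1*6675 = -6675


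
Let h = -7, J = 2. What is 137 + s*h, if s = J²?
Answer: 109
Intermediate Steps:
s = 4 (s = 2² = 4)
137 + s*h = 137 + 4*(-7) = 137 - 28 = 109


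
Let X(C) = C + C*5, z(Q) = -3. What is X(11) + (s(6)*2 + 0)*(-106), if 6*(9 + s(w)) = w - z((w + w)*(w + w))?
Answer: 1656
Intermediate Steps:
X(C) = 6*C (X(C) = C + 5*C = 6*C)
s(w) = -17/2 + w/6 (s(w) = -9 + (w - 1*(-3))/6 = -9 + (w + 3)/6 = -9 + (3 + w)/6 = -9 + (1/2 + w/6) = -17/2 + w/6)
X(11) + (s(6)*2 + 0)*(-106) = 6*11 + ((-17/2 + (1/6)*6)*2 + 0)*(-106) = 66 + ((-17/2 + 1)*2 + 0)*(-106) = 66 + (-15/2*2 + 0)*(-106) = 66 + (-15 + 0)*(-106) = 66 - 15*(-106) = 66 + 1590 = 1656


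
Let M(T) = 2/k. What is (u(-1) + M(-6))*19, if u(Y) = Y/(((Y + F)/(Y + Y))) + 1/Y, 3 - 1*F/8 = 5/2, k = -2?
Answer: -76/3 ≈ -25.333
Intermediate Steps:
F = 4 (F = 24 - 40/2 = 24 - 8*5/2 = 24 - 20 = 4)
u(Y) = 1/Y + 2*Y**2/(4 + Y) (u(Y) = Y/(((Y + 4)/(Y + Y))) + 1/Y = Y/(((4 + Y)/((2*Y)))) + 1/Y = Y/(((4 + Y)*(1/(2*Y)))) + 1/Y = Y/(((4 + Y)/(2*Y))) + 1/Y = Y*(2*Y/(4 + Y)) + 1/Y = 2*Y**2/(4 + Y) + 1/Y = 1/Y + 2*Y**2/(4 + Y))
M(T) = -1 (M(T) = 2/(-2) = 2*(-1/2) = -1)
(u(-1) + M(-6))*19 = ((4 - 1 + 2*(-1)**3)/((-1)*(4 - 1)) - 1)*19 = (-1*(4 - 1 + 2*(-1))/3 - 1)*19 = (-1*1/3*(4 - 1 - 2) - 1)*19 = (-1*1/3*1 - 1)*19 = (-1/3 - 1)*19 = -4/3*19 = -76/3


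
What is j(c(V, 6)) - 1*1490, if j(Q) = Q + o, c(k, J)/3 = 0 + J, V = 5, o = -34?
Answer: -1506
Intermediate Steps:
c(k, J) = 3*J (c(k, J) = 3*(0 + J) = 3*J)
j(Q) = -34 + Q (j(Q) = Q - 34 = -34 + Q)
j(c(V, 6)) - 1*1490 = (-34 + 3*6) - 1*1490 = (-34 + 18) - 1490 = -16 - 1490 = -1506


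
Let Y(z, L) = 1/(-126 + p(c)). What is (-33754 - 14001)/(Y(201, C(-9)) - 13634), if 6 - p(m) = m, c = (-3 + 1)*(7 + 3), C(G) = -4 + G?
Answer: 4775500/1363401 ≈ 3.5026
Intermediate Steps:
c = -20 (c = -2*10 = -20)
p(m) = 6 - m
Y(z, L) = -1/100 (Y(z, L) = 1/(-126 + (6 - 1*(-20))) = 1/(-126 + (6 + 20)) = 1/(-126 + 26) = 1/(-100) = -1/100)
(-33754 - 14001)/(Y(201, C(-9)) - 13634) = (-33754 - 14001)/(-1/100 - 13634) = -47755/(-1363401/100) = -47755*(-100/1363401) = 4775500/1363401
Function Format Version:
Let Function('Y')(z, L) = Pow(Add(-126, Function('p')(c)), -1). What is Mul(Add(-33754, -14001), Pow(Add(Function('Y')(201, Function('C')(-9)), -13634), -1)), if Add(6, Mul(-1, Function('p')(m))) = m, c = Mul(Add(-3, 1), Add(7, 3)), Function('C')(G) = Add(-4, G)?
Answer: Rational(4775500, 1363401) ≈ 3.5026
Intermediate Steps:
c = -20 (c = Mul(-2, 10) = -20)
Function('p')(m) = Add(6, Mul(-1, m))
Function('Y')(z, L) = Rational(-1, 100) (Function('Y')(z, L) = Pow(Add(-126, Add(6, Mul(-1, -20))), -1) = Pow(Add(-126, Add(6, 20)), -1) = Pow(Add(-126, 26), -1) = Pow(-100, -1) = Rational(-1, 100))
Mul(Add(-33754, -14001), Pow(Add(Function('Y')(201, Function('C')(-9)), -13634), -1)) = Mul(Add(-33754, -14001), Pow(Add(Rational(-1, 100), -13634), -1)) = Mul(-47755, Pow(Rational(-1363401, 100), -1)) = Mul(-47755, Rational(-100, 1363401)) = Rational(4775500, 1363401)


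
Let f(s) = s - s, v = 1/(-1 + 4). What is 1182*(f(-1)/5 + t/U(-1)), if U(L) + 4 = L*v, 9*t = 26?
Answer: -788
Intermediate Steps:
t = 26/9 (t = (1/9)*26 = 26/9 ≈ 2.8889)
v = 1/3 ≈ 0.33333
f(s) = 0
U(L) = -4 + L/3 (U(L) = -4 + L*(1/3) = -4 + L/3)
1182*(f(-1)/5 + t/U(-1)) = 1182*(0/5 + 26/(9*(-4 + (1/3)*(-1)))) = 1182*(0*(1/5) + 26/(9*(-4 - 1/3))) = 1182*(0 + 26/(9*(-13/3))) = 1182*(0 + (26/9)*(-3/13)) = 1182*(0 - 2/3) = 1182*(-2/3) = -788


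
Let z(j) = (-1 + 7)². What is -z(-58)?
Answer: -36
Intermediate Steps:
z(j) = 36 (z(j) = 6² = 36)
-z(-58) = -1*36 = -36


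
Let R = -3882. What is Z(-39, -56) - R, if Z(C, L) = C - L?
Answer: 3899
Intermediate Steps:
Z(-39, -56) - R = (-39 - 1*(-56)) - 1*(-3882) = (-39 + 56) + 3882 = 17 + 3882 = 3899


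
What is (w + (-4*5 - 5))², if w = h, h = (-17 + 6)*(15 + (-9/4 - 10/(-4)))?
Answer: 594441/16 ≈ 37153.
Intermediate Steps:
h = -671/4 (h = -11*(15 + (-9*¼ - 10*(-¼))) = -11*(15 + (-9/4 + 5/2)) = -11*(15 + ¼) = -11*61/4 = -671/4 ≈ -167.75)
w = -671/4 ≈ -167.75
(w + (-4*5 - 5))² = (-671/4 + (-4*5 - 5))² = (-671/4 + (-20 - 5))² = (-671/4 - 25)² = (-771/4)² = 594441/16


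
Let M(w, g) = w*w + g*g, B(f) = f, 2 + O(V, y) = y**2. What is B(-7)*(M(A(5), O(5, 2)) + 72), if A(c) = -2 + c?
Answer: -595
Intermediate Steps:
O(V, y) = -2 + y**2
M(w, g) = g**2 + w**2 (M(w, g) = w**2 + g**2 = g**2 + w**2)
B(-7)*(M(A(5), O(5, 2)) + 72) = -7*(((-2 + 2**2)**2 + (-2 + 5)**2) + 72) = -7*(((-2 + 4)**2 + 3**2) + 72) = -7*((2**2 + 9) + 72) = -7*((4 + 9) + 72) = -7*(13 + 72) = -7*85 = -595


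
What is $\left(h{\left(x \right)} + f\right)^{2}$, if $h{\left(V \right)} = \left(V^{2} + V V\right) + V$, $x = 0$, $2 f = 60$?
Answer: $900$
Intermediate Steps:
$f = 30$ ($f = \frac{1}{2} \cdot 60 = 30$)
$h{\left(V \right)} = V + 2 V^{2}$ ($h{\left(V \right)} = \left(V^{2} + V^{2}\right) + V = 2 V^{2} + V = V + 2 V^{2}$)
$\left(h{\left(x \right)} + f\right)^{2} = \left(0 \left(1 + 2 \cdot 0\right) + 30\right)^{2} = \left(0 \left(1 + 0\right) + 30\right)^{2} = \left(0 \cdot 1 + 30\right)^{2} = \left(0 + 30\right)^{2} = 30^{2} = 900$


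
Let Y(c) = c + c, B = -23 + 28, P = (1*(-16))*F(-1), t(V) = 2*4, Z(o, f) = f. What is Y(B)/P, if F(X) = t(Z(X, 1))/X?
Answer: 5/64 ≈ 0.078125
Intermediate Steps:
t(V) = 8
F(X) = 8/X
P = 128 (P = (1*(-16))*(8/(-1)) = -128*(-1) = -16*(-8) = 128)
B = 5
Y(c) = 2*c
Y(B)/P = (2*5)/128 = 10*(1/128) = 5/64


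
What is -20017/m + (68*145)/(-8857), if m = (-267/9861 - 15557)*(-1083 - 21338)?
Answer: -665015351915599/597336445946268 ≈ -1.1133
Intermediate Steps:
m = 1146519090108/3287 (m = (-267*1/9861 - 15557)*(-22421) = (-89/3287 - 15557)*(-22421) = -51135948/3287*(-22421) = 1146519090108/3287 ≈ 3.4880e+8)
-20017/m + (68*145)/(-8857) = -20017/1146519090108/3287 + (68*145)/(-8857) = -20017*3287/1146519090108 + 9860*(-1/8857) = -65795879/1146519090108 - 580/521 = -665015351915599/597336445946268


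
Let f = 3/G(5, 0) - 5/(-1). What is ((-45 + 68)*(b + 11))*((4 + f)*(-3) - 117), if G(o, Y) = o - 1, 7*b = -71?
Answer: -40365/14 ≈ -2883.2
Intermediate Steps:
b = -71/7 (b = (1/7)*(-71) = -71/7 ≈ -10.143)
G(o, Y) = -1 + o
f = 23/4 (f = 3/(-1 + 5) - 5/(-1) = 3/4 - 5*(-1) = 3*(1/4) + 5 = 3/4 + 5 = 23/4 ≈ 5.7500)
((-45 + 68)*(b + 11))*((4 + f)*(-3) - 117) = ((-45 + 68)*(-71/7 + 11))*((4 + 23/4)*(-3) - 117) = (23*(6/7))*((39/4)*(-3) - 117) = 138*(-117/4 - 117)/7 = (138/7)*(-585/4) = -40365/14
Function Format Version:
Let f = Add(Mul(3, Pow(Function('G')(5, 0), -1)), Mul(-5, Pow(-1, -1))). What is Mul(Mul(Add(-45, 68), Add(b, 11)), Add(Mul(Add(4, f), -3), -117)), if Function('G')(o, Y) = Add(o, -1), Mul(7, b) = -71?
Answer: Rational(-40365, 14) ≈ -2883.2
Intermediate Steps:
b = Rational(-71, 7) (b = Mul(Rational(1, 7), -71) = Rational(-71, 7) ≈ -10.143)
Function('G')(o, Y) = Add(-1, o)
f = Rational(23, 4) (f = Add(Mul(3, Pow(Add(-1, 5), -1)), Mul(-5, Pow(-1, -1))) = Add(Mul(3, Pow(4, -1)), Mul(-5, -1)) = Add(Mul(3, Rational(1, 4)), 5) = Add(Rational(3, 4), 5) = Rational(23, 4) ≈ 5.7500)
Mul(Mul(Add(-45, 68), Add(b, 11)), Add(Mul(Add(4, f), -3), -117)) = Mul(Mul(Add(-45, 68), Add(Rational(-71, 7), 11)), Add(Mul(Add(4, Rational(23, 4)), -3), -117)) = Mul(Mul(23, Rational(6, 7)), Add(Mul(Rational(39, 4), -3), -117)) = Mul(Rational(138, 7), Add(Rational(-117, 4), -117)) = Mul(Rational(138, 7), Rational(-585, 4)) = Rational(-40365, 14)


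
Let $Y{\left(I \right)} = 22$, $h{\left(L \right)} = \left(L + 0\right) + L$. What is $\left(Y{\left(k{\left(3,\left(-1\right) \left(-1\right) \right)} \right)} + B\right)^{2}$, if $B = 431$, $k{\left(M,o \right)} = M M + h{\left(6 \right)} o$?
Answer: $205209$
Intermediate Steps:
$h{\left(L \right)} = 2 L$ ($h{\left(L \right)} = L + L = 2 L$)
$k{\left(M,o \right)} = M^{2} + 12 o$ ($k{\left(M,o \right)} = M M + 2 \cdot 6 o = M^{2} + 12 o$)
$\left(Y{\left(k{\left(3,\left(-1\right) \left(-1\right) \right)} \right)} + B\right)^{2} = \left(22 + 431\right)^{2} = 453^{2} = 205209$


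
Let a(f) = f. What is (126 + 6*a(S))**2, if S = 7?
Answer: 28224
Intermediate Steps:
(126 + 6*a(S))**2 = (126 + 6*7)**2 = (126 + 42)**2 = 168**2 = 28224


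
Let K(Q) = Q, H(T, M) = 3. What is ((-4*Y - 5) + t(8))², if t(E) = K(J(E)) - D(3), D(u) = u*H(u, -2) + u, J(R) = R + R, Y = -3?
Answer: 121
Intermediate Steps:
J(R) = 2*R
D(u) = 4*u (D(u) = u*3 + u = 3*u + u = 4*u)
t(E) = -12 + 2*E (t(E) = 2*E - 4*3 = 2*E - 1*12 = 2*E - 12 = -12 + 2*E)
((-4*Y - 5) + t(8))² = ((-4*(-3) - 5) + (-12 + 2*8))² = ((12 - 5) + (-12 + 16))² = (7 + 4)² = 11² = 121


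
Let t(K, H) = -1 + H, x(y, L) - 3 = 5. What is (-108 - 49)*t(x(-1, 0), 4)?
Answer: -471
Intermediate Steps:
x(y, L) = 8 (x(y, L) = 3 + 5 = 8)
(-108 - 49)*t(x(-1, 0), 4) = (-108 - 49)*(-1 + 4) = -157*3 = -471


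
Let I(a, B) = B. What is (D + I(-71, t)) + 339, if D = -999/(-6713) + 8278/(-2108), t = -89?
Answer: 1742143339/7075502 ≈ 246.22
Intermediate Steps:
D = -26732161/7075502 (D = -999*(-1/6713) + 8278*(-1/2108) = 999/6713 - 4139/1054 = -26732161/7075502 ≈ -3.7781)
(D + I(-71, t)) + 339 = (-26732161/7075502 - 89) + 339 = -656451839/7075502 + 339 = 1742143339/7075502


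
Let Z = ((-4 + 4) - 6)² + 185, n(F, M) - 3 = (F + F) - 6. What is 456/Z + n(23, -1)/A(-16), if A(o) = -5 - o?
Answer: 14519/2431 ≈ 5.9724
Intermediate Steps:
n(F, M) = -3 + 2*F (n(F, M) = 3 + ((F + F) - 6) = 3 + (2*F - 6) = 3 + (-6 + 2*F) = -3 + 2*F)
Z = 221 (Z = (0 - 6)² + 185 = (-6)² + 185 = 36 + 185 = 221)
456/Z + n(23, -1)/A(-16) = 456/221 + (-3 + 2*23)/(-5 - 1*(-16)) = 456*(1/221) + (-3 + 46)/(-5 + 16) = 456/221 + 43/11 = 14519/2431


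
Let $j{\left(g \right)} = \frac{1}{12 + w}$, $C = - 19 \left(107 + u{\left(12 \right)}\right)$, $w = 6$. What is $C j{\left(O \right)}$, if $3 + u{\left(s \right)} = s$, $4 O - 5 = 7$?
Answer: $- \frac{1102}{9} \approx -122.44$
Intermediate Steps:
$O = 3$ ($O = \frac{5}{4} + \frac{1}{4} \cdot 7 = \frac{5}{4} + \frac{7}{4} = 3$)
$u{\left(s \right)} = -3 + s$
$C = -2204$ ($C = - 19 \left(107 + \left(-3 + 12\right)\right) = - 19 \left(107 + 9\right) = \left(-19\right) 116 = -2204$)
$j{\left(g \right)} = \frac{1}{18}$ ($j{\left(g \right)} = \frac{1}{12 + 6} = \frac{1}{18}$)
$C j{\left(O \right)} = \left(-2204\right) \frac{1}{18} = - \frac{1102}{9}$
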